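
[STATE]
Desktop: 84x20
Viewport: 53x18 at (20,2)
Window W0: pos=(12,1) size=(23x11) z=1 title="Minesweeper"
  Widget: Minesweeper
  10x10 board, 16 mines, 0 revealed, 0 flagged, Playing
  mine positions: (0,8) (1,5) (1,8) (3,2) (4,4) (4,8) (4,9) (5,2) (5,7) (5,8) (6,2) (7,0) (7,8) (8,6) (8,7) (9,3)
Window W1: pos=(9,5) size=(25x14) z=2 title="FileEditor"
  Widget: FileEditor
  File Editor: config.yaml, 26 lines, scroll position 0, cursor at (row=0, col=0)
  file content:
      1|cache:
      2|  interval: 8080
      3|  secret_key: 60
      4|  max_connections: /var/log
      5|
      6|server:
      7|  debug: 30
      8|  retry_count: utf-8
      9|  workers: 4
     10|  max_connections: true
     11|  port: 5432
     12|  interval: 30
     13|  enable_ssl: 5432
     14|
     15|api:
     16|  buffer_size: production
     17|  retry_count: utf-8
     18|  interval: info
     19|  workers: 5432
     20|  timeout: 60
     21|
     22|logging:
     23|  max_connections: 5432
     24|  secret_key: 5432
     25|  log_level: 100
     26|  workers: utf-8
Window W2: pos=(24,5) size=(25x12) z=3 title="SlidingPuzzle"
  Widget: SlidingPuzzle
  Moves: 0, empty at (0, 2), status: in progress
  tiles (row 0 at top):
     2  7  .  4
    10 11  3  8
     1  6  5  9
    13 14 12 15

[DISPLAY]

eeper         ┃                                      
──────────────┨                                      
■■■           ┃                                      
━━━━┏━━━━━━━━━━━━━━━━━━━━━━━┓                        
r   ┃ SlidingPuzzle         ┃                        
────┠───────────────────────┨                        
    ┃┌────┬────┬────┬────┐  ┃                        
: 80┃│  2 │  7 │    │  4 │  ┃                        
ey: ┃├────┼────┼────┼────┤  ┃                        
ecti┃│ 10 │ 11 │  3 │  8 │  ┃                        
    ┃├────┼────┼────┼────┤  ┃                        
    ┃│  1 │  6 │  5 │  9 │  ┃                        
0   ┃├────┼────┼────┼────┤  ┃                        
unt:┃│ 13 │ 14 │ 12 │ 15 │  ┃                        
 4  ┗━━━━━━━━━━━━━━━━━━━━━━━┛                        
ections: tru▼┃                                       
━━━━━━━━━━━━━┛                                       
                                                     


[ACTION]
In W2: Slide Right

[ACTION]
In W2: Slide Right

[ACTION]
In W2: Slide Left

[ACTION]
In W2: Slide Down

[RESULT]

eeper         ┃                                      
──────────────┨                                      
■■■           ┃                                      
━━━━┏━━━━━━━━━━━━━━━━━━━━━━━┓                        
r   ┃ SlidingPuzzle         ┃                        
────┠───────────────────────┨                        
    ┃┌────┬────┬────┬────┐  ┃                        
: 80┃│  2 │    │  7 │  4 │  ┃                        
ey: ┃├────┼────┼────┼────┤  ┃                        
ecti┃│ 10 │ 11 │  3 │  8 │  ┃                        
    ┃├────┼────┼────┼────┤  ┃                        
    ┃│  1 │  6 │  5 │  9 │  ┃                        
0   ┃├────┼────┼────┼────┤  ┃                        
unt:┃│ 13 │ 14 │ 12 │ 15 │  ┃                        
 4  ┗━━━━━━━━━━━━━━━━━━━━━━━┛                        
ections: tru▼┃                                       
━━━━━━━━━━━━━┛                                       
                                                     


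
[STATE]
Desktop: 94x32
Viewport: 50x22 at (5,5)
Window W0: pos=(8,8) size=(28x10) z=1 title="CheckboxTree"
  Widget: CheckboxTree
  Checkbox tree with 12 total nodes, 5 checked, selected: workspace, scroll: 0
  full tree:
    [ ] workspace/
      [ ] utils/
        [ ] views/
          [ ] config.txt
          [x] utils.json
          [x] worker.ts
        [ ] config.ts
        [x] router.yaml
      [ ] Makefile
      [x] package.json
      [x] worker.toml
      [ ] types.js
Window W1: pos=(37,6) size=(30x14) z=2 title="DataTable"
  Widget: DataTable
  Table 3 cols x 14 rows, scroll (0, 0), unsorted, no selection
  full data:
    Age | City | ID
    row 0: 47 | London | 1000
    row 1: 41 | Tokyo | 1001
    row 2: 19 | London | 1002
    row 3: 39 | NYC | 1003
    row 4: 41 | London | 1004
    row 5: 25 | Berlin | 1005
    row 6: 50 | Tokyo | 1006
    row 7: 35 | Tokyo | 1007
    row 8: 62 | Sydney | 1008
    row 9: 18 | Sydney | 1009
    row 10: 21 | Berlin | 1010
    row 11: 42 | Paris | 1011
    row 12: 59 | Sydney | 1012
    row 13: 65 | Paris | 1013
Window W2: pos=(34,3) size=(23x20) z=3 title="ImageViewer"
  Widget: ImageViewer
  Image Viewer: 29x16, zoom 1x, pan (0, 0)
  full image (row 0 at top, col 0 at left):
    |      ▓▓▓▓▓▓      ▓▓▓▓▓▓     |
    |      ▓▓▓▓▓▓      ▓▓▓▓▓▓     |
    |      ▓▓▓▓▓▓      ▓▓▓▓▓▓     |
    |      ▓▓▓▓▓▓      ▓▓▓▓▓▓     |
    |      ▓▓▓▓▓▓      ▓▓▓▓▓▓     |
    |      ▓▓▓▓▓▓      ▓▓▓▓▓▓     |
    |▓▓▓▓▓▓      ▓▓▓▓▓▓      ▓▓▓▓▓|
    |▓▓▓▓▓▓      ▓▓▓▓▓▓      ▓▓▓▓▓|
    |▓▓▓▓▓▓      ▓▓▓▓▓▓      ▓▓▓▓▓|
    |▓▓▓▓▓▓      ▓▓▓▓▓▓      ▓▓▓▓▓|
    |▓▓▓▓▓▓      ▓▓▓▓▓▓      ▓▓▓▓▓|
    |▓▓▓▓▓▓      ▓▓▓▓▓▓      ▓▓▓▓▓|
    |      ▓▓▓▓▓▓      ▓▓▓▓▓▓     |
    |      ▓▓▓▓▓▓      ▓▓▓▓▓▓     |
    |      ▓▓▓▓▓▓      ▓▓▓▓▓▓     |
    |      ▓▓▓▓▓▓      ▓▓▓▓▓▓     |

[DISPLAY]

                             ┠────────────────────
                             ┃      ▓▓▓▓▓▓      ▓▓
                             ┃      ▓▓▓▓▓▓      ▓▓
   ┏━━━━━━━━━━━━━━━━━━━━━━━━━┃      ▓▓▓▓▓▓      ▓▓
   ┃ CheckboxTree            ┃      ▓▓▓▓▓▓      ▓▓
   ┠─────────────────────────┃      ▓▓▓▓▓▓      ▓▓
   ┃>[-] workspace/          ┃      ▓▓▓▓▓▓      ▓▓
   ┃   [-] utils/            ┃▓▓▓▓▓▓      ▓▓▓▓▓▓  
   ┃     [-] views/          ┃▓▓▓▓▓▓      ▓▓▓▓▓▓  
   ┃       [ ] config.txt    ┃▓▓▓▓▓▓      ▓▓▓▓▓▓  
   ┃       [x] utils.json    ┃▓▓▓▓▓▓      ▓▓▓▓▓▓  
   ┃       [x] worker.ts     ┃▓▓▓▓▓▓      ▓▓▓▓▓▓  
   ┗━━━━━━━━━━━━━━━━━━━━━━━━━┃▓▓▓▓▓▓      ▓▓▓▓▓▓  
                             ┃      ▓▓▓▓▓▓      ▓▓
                             ┃      ▓▓▓▓▓▓      ▓▓
                             ┃      ▓▓▓▓▓▓      ▓▓
                             ┃      ▓▓▓▓▓▓      ▓▓
                             ┗━━━━━━━━━━━━━━━━━━━━
                                                  
                                                  
                                                  
                                                  


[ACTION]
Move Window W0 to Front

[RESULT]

                             ┠────────────────────
                             ┃      ▓▓▓▓▓▓      ▓▓
                             ┃      ▓▓▓▓▓▓      ▓▓
   ┏━━━━━━━━━━━━━━━━━━━━━━━━━━┓     ▓▓▓▓▓▓      ▓▓
   ┃ CheckboxTree             ┃     ▓▓▓▓▓▓      ▓▓
   ┠──────────────────────────┨     ▓▓▓▓▓▓      ▓▓
   ┃>[-] workspace/           ┃     ▓▓▓▓▓▓      ▓▓
   ┃   [-] utils/             ┃▓▓▓▓▓      ▓▓▓▓▓▓  
   ┃     [-] views/           ┃▓▓▓▓▓      ▓▓▓▓▓▓  
   ┃       [ ] config.txt     ┃▓▓▓▓▓      ▓▓▓▓▓▓  
   ┃       [x] utils.json     ┃▓▓▓▓▓      ▓▓▓▓▓▓  
   ┃       [x] worker.ts      ┃▓▓▓▓▓      ▓▓▓▓▓▓  
   ┗━━━━━━━━━━━━━━━━━━━━━━━━━━┛▓▓▓▓▓      ▓▓▓▓▓▓  
                             ┃      ▓▓▓▓▓▓      ▓▓
                             ┃      ▓▓▓▓▓▓      ▓▓
                             ┃      ▓▓▓▓▓▓      ▓▓
                             ┃      ▓▓▓▓▓▓      ▓▓
                             ┗━━━━━━━━━━━━━━━━━━━━
                                                  
                                                  
                                                  
                                                  


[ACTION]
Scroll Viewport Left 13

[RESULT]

                                  ┠───────────────
                                  ┃      ▓▓▓▓▓▓   
                                  ┃      ▓▓▓▓▓▓   
        ┏━━━━━━━━━━━━━━━━━━━━━━━━━━┓     ▓▓▓▓▓▓   
        ┃ CheckboxTree             ┃     ▓▓▓▓▓▓   
        ┠──────────────────────────┨     ▓▓▓▓▓▓   
        ┃>[-] workspace/           ┃     ▓▓▓▓▓▓   
        ┃   [-] utils/             ┃▓▓▓▓▓      ▓▓▓
        ┃     [-] views/           ┃▓▓▓▓▓      ▓▓▓
        ┃       [ ] config.txt     ┃▓▓▓▓▓      ▓▓▓
        ┃       [x] utils.json     ┃▓▓▓▓▓      ▓▓▓
        ┃       [x] worker.ts      ┃▓▓▓▓▓      ▓▓▓
        ┗━━━━━━━━━━━━━━━━━━━━━━━━━━┛▓▓▓▓▓      ▓▓▓
                                  ┃      ▓▓▓▓▓▓   
                                  ┃      ▓▓▓▓▓▓   
                                  ┃      ▓▓▓▓▓▓   
                                  ┃      ▓▓▓▓▓▓   
                                  ┗━━━━━━━━━━━━━━━
                                                  
                                                  
                                                  
                                                  


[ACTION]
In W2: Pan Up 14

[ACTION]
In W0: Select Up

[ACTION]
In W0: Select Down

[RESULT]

                                  ┠───────────────
                                  ┃      ▓▓▓▓▓▓   
                                  ┃      ▓▓▓▓▓▓   
        ┏━━━━━━━━━━━━━━━━━━━━━━━━━━┓     ▓▓▓▓▓▓   
        ┃ CheckboxTree             ┃     ▓▓▓▓▓▓   
        ┠──────────────────────────┨     ▓▓▓▓▓▓   
        ┃ [-] workspace/           ┃     ▓▓▓▓▓▓   
        ┃>  [-] utils/             ┃▓▓▓▓▓      ▓▓▓
        ┃     [-] views/           ┃▓▓▓▓▓      ▓▓▓
        ┃       [ ] config.txt     ┃▓▓▓▓▓      ▓▓▓
        ┃       [x] utils.json     ┃▓▓▓▓▓      ▓▓▓
        ┃       [x] worker.ts      ┃▓▓▓▓▓      ▓▓▓
        ┗━━━━━━━━━━━━━━━━━━━━━━━━━━┛▓▓▓▓▓      ▓▓▓
                                  ┃      ▓▓▓▓▓▓   
                                  ┃      ▓▓▓▓▓▓   
                                  ┃      ▓▓▓▓▓▓   
                                  ┃      ▓▓▓▓▓▓   
                                  ┗━━━━━━━━━━━━━━━
                                                  
                                                  
                                                  
                                                  


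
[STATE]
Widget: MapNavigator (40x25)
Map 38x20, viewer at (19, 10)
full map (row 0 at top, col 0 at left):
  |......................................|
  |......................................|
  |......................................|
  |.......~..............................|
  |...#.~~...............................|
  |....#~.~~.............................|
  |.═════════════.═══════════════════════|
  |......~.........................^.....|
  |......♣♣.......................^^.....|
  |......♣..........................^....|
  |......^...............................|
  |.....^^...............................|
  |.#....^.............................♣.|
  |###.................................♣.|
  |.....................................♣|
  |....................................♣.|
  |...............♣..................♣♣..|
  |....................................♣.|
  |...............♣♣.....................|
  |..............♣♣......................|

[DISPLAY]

                                        
                                        
 ...................................... 
 ...................................... 
 ...................................... 
 .......~.............................. 
 ...#.~~............................... 
 ....#~.~~............................. 
 .═════════════.═══════════════════════ 
 ......~.........................^..... 
 ......♣♣.......................^^..... 
 ......♣..........................^.... 
 ......^............@.................. 
 .....^^............................... 
 .#....^.............................♣. 
 ###.................................♣. 
 .....................................♣ 
 ....................................♣. 
 ...............♣..................♣♣.. 
 ....................................♣. 
 ...............♣♣..................... 
 ..............♣♣...................... 
                                        
                                        
                                        


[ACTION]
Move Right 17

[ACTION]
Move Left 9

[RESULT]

                                        
                                        
...............................         
...............................         
...............................         
~..............................         
...............................         
~~.............................         
═══════.═══════════════════════         
.........................^.....         
♣.......................^^.....         
..........................^....         
....................@..........         
...............................         
.............................♣.         
.............................♣.         
..............................♣         
.............................♣.         
........♣..................♣♣..         
.............................♣.         
........♣♣.....................         
.......♣♣......................         
                                        
                                        
                                        


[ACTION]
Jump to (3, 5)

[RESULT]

                                        
                                        
                                        
                                        
                                        
                                        
                                        
                 .......................
                 .......................
                 .......................
                 .......~...............
                 ...#.~~................
                 ...@#~.~~..............
                 .═════════════.════════
                 ......~................
                 ......♣♣...............
                 ......♣................
                 ......^................
                 .....^^................
                 .#....^................
                 ###....................
                 .......................
                 .......................
                 ...............♣.......
                 .......................


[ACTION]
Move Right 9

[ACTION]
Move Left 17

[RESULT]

                                        
                                        
                                        
                                        
                                        
                                        
                                        
                    ....................
                    ....................
                    ....................
                    .......~............
                    ...#.~~.............
                    @...#~.~~...........
                    .═════════════.═════
                    ......~.............
                    ......♣♣............
                    ......♣.............
                    ......^.............
                    .....^^.............
                    .#....^.............
                    ###.................
                    ....................
                    ....................
                    ...............♣....
                    ....................


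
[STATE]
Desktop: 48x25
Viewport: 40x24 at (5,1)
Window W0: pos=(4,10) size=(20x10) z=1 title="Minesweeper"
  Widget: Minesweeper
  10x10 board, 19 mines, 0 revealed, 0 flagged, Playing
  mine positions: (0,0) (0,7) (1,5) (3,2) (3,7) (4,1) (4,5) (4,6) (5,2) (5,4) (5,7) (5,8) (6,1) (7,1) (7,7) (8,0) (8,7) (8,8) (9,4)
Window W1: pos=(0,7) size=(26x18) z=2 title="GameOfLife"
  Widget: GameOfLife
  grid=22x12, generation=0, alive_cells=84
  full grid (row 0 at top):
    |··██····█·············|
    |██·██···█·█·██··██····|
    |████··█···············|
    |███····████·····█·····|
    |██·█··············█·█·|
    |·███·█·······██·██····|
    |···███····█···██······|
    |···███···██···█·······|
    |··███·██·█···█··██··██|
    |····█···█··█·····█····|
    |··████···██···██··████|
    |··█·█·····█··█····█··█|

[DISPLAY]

                                        
                                        
                                        
                                        
                                        
                                        
━━━━━━━━━━━━━━━━━━━━┓                   
eOfLife             ┃                   
────────────────────┨                   
 0                  ┃                   
····█·············  ┃                   
█···█·█·██··██····  ┃                   
··█···············  ┃                   
···████·····█·····  ┃                   
··············█·█·  ┃                   
·█·······██·██····  ┃                   
██····█···██······  ┃                   
██···██···█·······  ┃                   
█·██·█···█··██··██  ┃                   
█···█··█·····█····  ┃                   
██···██···██··████  ┃                   
█·····█··█····█··█  ┃                   
                    ┃                   
━━━━━━━━━━━━━━━━━━━━┛                   


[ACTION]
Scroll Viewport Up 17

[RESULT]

                                        
                                        
                                        
                                        
                                        
                                        
                                        
━━━━━━━━━━━━━━━━━━━━┓                   
eOfLife             ┃                   
────────────────────┨                   
 0                  ┃                   
····█·············  ┃                   
█···█·█·██··██····  ┃                   
··█···············  ┃                   
···████·····█·····  ┃                   
··············█·█·  ┃                   
·█·······██·██····  ┃                   
██····█···██······  ┃                   
██···██···█·······  ┃                   
█·██·█···█··██··██  ┃                   
█···█··█·····█····  ┃                   
██···██···██··████  ┃                   
█·····█··█····█··█  ┃                   
                    ┃                   


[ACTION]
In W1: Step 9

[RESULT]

                                        
                                        
                                        
                                        
                                        
                                        
                                        
━━━━━━━━━━━━━━━━━━━━┓                   
eOfLife             ┃                   
────────────────────┨                   
 9                  ┃                   
··███·············  ┃                   
··█··█············  ┃                   
·█████······███···  ┃                   
·██····█·███·██···  ┃                   
·██···········███·  ┃                   
···█··············  ┃                   
····██············  ┃                   
····███·███·······  ┃                   
··█·█··██····█····  ┃                   
···██······███·█·█  ┃                   
···█···········█·█  ┃                   
···············██·  ┃                   
                    ┃                   


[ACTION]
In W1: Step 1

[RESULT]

                                        
                                        
                                        
                                        
                                        
                                        
                                        
━━━━━━━━━━━━━━━━━━━━┓                   
eOfLife             ┃                   
────────────────────┨                   
 10                 ┃                   
··███·············  ┃                   
·····█·······█····  ┃                   
····███···███·█···  ┃                   
█···█·····██······  ┃                   
·█·█······█··███··  ┃                   
··███··········█··  ┃                   
···█··█··█········  ┃                   
······█·██········  ┃                   
······███·██·██···  ┃                   
··█·█·······██····  ┃                   
···██·······█··█·█  ┃                   
···············██·  ┃                   
                    ┃                   


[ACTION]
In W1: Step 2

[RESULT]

                                        
                                        
                                        
                                        
                                        
                                        
                                        
━━━━━━━━━━━━━━━━━━━━┓                   
eOfLife             ┃                   
────────────────────┨                   
 12                 ┃                   
············█·····  ┃                   
···██······█·█····  ┃                   
···██·····█··██···  ┃                   
···███···█··██·█··  ┃                   
···██·····█···███·  ┃                   
··█·██··███···██··  ┃                   
···█···██·········  ┃                   
···█······█·······  ┃                   
··················  ┃                   
···█···█···█···█··  ┃                   
···███·······████·  ┃                   
·············█·██·  ┃                   
                    ┃                   


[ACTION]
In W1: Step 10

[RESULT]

                                        
                                        
                                        
                                        
                                        
                                        
                                        
━━━━━━━━━━━━━━━━━━━━┓                   
eOfLife             ┃                   
────────────────────┨                   
 22                 ┃                   
··················  ┃                   
···········██·····  ┃                   
···········███····  ┃                   
···██·███·█·█·····  ┃                   
····██····██······  ┃                   
····██·██·██······  ┃                   
······████····█···  ┃                   
·············███··  ┃                   
············█·█·█·  ┃                   
···········███·███  ┃                   
···███······█·█·█·  ┃                   
·············███··  ┃                   
                    ┃                   


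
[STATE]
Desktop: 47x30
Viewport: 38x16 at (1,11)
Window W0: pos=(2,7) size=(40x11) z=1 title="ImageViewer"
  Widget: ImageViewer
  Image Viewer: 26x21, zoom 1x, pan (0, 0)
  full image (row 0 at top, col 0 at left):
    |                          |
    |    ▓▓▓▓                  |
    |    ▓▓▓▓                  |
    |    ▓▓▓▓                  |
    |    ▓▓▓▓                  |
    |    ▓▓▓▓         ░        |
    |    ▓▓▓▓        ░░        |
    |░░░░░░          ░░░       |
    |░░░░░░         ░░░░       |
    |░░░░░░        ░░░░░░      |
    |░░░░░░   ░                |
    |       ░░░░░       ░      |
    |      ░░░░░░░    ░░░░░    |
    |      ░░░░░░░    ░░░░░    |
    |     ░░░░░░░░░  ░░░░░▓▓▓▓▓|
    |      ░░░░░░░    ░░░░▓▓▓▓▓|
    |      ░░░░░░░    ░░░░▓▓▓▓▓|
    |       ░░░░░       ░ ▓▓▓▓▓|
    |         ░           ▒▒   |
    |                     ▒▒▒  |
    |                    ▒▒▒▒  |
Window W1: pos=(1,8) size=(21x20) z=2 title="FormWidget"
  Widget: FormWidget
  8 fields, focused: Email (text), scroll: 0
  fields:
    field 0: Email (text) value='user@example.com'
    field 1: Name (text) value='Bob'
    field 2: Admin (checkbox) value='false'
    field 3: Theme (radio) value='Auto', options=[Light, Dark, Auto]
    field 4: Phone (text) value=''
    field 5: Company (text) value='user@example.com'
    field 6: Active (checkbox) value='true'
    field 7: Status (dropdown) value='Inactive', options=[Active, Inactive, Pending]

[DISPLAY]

┃> Email:      [use]┃                 
┃  Name:       [Bob]┃                 
┃  Admin:      [ ]  ┃                 
┃  Theme:      ( ) L┃                 
┃  Phone:      [   ]┃                 
┃  Company:    [use]┃                 
┃  Active:     [x]  ┃━━━━━━━━━━━━━━━━━
┃  Status:     [In▼]┃                 
┃                   ┃                 
┃                   ┃                 
┃                   ┃                 
┃                   ┃                 
┃                   ┃                 
┃                   ┃                 
┃                   ┃                 
┃                   ┃                 


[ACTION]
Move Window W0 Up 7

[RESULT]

┃> Email:      [use]┃                 
┃  Name:       [Bob]┃                 
┃  Admin:      [ ]  ┃                 
┃  Theme:      ( ) L┃                 
┃  Phone:      [   ]┃                 
┃  Company:    [use]┃                 
┃  Active:     [x]  ┃                 
┃  Status:     [In▼]┃                 
┃                   ┃                 
┃                   ┃                 
┃                   ┃                 
┃                   ┃                 
┃                   ┃                 
┃                   ┃                 
┃                   ┃                 
┃                   ┃                 


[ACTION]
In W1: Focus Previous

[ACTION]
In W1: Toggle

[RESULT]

┃  Email:      [use]┃                 
┃  Name:       [Bob]┃                 
┃  Admin:      [ ]  ┃                 
┃  Theme:      ( ) L┃                 
┃  Phone:      [   ]┃                 
┃  Company:    [use]┃                 
┃  Active:     [x]  ┃                 
┃> Status:     [In▼]┃                 
┃                   ┃                 
┃                   ┃                 
┃                   ┃                 
┃                   ┃                 
┃                   ┃                 
┃                   ┃                 
┃                   ┃                 
┃                   ┃                 


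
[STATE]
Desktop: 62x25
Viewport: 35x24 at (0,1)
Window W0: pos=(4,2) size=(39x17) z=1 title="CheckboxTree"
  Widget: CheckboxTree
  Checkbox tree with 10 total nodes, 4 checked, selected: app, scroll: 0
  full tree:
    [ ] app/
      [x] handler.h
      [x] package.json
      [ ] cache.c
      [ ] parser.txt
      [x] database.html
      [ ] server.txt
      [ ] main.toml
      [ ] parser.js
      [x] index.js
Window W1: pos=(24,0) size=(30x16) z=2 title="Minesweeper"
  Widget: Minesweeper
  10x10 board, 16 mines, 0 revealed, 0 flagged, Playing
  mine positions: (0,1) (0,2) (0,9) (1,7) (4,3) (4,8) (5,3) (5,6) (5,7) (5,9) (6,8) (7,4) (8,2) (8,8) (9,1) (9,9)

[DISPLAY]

                        ┃ Minesweep
    ┏━━━━━━━━━━━━━━━━━━━┠──────────
    ┃ CheckboxTree      ┃■■■■■■■■■■
    ┠───────────────────┃■■■■■■■■■■
    ┃>[-] app/          ┃■■■■■■■■■■
    ┃   [x] handler.h   ┃■■■■■■■■■■
    ┃   [x] package.json┃■■■■■■■■■■
    ┃   [ ] cache.c     ┃■■■■■■■■■■
    ┃   [ ] parser.txt  ┃■■■■■■■■■■
    ┃   [x] database.htm┃■■■■■■■■■■
    ┃   [ ] server.txt  ┃■■■■■■■■■■
    ┃   [ ] main.toml   ┃■■■■■■■■■■
    ┃   [ ] parser.js   ┃          
    ┃   [x] index.js    ┃          
    ┃                   ┗━━━━━━━━━━
    ┃                              
    ┃                              
    ┗━━━━━━━━━━━━━━━━━━━━━━━━━━━━━━
                                   
                                   
                                   
                                   
                                   
                                   


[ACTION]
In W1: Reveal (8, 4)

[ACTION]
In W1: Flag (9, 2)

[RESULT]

                        ┃ Minesweep
    ┏━━━━━━━━━━━━━━━━━━━┠──────────
    ┃ CheckboxTree      ┃■■■■■■■■■■
    ┠───────────────────┃■■■■■■■■■■
    ┃>[-] app/          ┃■■■■■■■■■■
    ┃   [x] handler.h   ┃■■■■■■■■■■
    ┃   [x] package.json┃■■■■■■■■■■
    ┃   [ ] cache.c     ┃■■■■■■■■■■
    ┃   [ ] parser.txt  ┃■■■■■■■■■■
    ┃   [x] database.htm┃■■■■■■■■■■
    ┃   [ ] server.txt  ┃■■■■1■■■■■
    ┃   [ ] main.toml   ┃■■⚑■■■■■■■
    ┃   [ ] parser.js   ┃          
    ┃   [x] index.js    ┃          
    ┃                   ┗━━━━━━━━━━
    ┃                              
    ┃                              
    ┗━━━━━━━━━━━━━━━━━━━━━━━━━━━━━━
                                   
                                   
                                   
                                   
                                   
                                   


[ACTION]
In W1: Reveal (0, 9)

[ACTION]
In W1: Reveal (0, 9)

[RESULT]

                        ┃ Minesweep
    ┏━━━━━━━━━━━━━━━━━━━┠──────────
    ┃ CheckboxTree      ┃■✹✹■■■■■■✹
    ┠───────────────────┃■■■■■■■✹■■
    ┃>[-] app/          ┃■■■■■■■■■■
    ┃   [x] handler.h   ┃■■■■■■■■■■
    ┃   [x] package.json┃■■■✹■■■■✹■
    ┃   [ ] cache.c     ┃■■■✹■■✹✹■✹
    ┃   [ ] parser.txt  ┃■■■■■■■■✹■
    ┃   [x] database.htm┃■■■■✹■■■■■
    ┃   [ ] server.txt  ┃■■✹■1■■■✹■
    ┃   [ ] main.toml   ┃■✹⚑■■■■■■✹
    ┃   [ ] parser.js   ┃          
    ┃   [x] index.js    ┃          
    ┃                   ┗━━━━━━━━━━
    ┃                              
    ┃                              
    ┗━━━━━━━━━━━━━━━━━━━━━━━━━━━━━━
                                   
                                   
                                   
                                   
                                   
                                   


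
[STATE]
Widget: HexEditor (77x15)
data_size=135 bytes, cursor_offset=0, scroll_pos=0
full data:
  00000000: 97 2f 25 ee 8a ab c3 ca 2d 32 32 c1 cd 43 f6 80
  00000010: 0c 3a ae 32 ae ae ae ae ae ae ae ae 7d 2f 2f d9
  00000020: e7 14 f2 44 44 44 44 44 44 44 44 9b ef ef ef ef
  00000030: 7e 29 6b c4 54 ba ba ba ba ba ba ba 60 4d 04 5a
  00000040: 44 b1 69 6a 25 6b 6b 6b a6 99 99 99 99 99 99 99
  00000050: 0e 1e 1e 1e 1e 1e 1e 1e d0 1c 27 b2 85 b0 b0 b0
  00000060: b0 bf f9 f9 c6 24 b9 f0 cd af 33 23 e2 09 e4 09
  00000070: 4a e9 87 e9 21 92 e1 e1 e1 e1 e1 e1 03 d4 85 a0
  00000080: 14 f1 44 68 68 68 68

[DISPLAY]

00000000  97 2f 25 ee 8a ab c3 ca  2d 32 32 c1 cd 43 f6 80  |./%.....-22..C..
00000010  0c 3a ae 32 ae ae ae ae  ae ae ae ae 7d 2f 2f d9  |.:.2........}//.
00000020  e7 14 f2 44 44 44 44 44  44 44 44 9b ef ef ef ef  |...DDDDDDDD.....
00000030  7e 29 6b c4 54 ba ba ba  ba ba ba ba 60 4d 04 5a  |~)k.T.......`M.Z
00000040  44 b1 69 6a 25 6b 6b 6b  a6 99 99 99 99 99 99 99  |D.ij%kkk........
00000050  0e 1e 1e 1e 1e 1e 1e 1e  d0 1c 27 b2 85 b0 b0 b0  |..........'.....
00000060  b0 bf f9 f9 c6 24 b9 f0  cd af 33 23 e2 09 e4 09  |.....$....3#....
00000070  4a e9 87 e9 21 92 e1 e1  e1 e1 e1 e1 03 d4 85 a0  |J...!...........
00000080  14 f1 44 68 68 68 68                              |..Dhhhh         
                                                                             
                                                                             
                                                                             
                                                                             
                                                                             
                                                                             


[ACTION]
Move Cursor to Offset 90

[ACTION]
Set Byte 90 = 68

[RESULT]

00000000  97 2f 25 ee 8a ab c3 ca  2d 32 32 c1 cd 43 f6 80  |./%.....-22..C..
00000010  0c 3a ae 32 ae ae ae ae  ae ae ae ae 7d 2f 2f d9  |.:.2........}//.
00000020  e7 14 f2 44 44 44 44 44  44 44 44 9b ef ef ef ef  |...DDDDDDDD.....
00000030  7e 29 6b c4 54 ba ba ba  ba ba ba ba 60 4d 04 5a  |~)k.T.......`M.Z
00000040  44 b1 69 6a 25 6b 6b 6b  a6 99 99 99 99 99 99 99  |D.ij%kkk........
00000050  0e 1e 1e 1e 1e 1e 1e 1e  d0 1c 68 b2 85 b0 b0 b0  |..........h.....
00000060  b0 bf f9 f9 c6 24 b9 f0  cd af 33 23 e2 09 e4 09  |.....$....3#....
00000070  4a e9 87 e9 21 92 e1 e1  e1 e1 e1 e1 03 d4 85 a0  |J...!...........
00000080  14 f1 44 68 68 68 68                              |..Dhhhh         
                                                                             
                                                                             
                                                                             
                                                                             
                                                                             
                                                                             


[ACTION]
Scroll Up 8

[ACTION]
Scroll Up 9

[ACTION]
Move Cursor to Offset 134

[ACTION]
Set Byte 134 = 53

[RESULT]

00000000  97 2f 25 ee 8a ab c3 ca  2d 32 32 c1 cd 43 f6 80  |./%.....-22..C..
00000010  0c 3a ae 32 ae ae ae ae  ae ae ae ae 7d 2f 2f d9  |.:.2........}//.
00000020  e7 14 f2 44 44 44 44 44  44 44 44 9b ef ef ef ef  |...DDDDDDDD.....
00000030  7e 29 6b c4 54 ba ba ba  ba ba ba ba 60 4d 04 5a  |~)k.T.......`M.Z
00000040  44 b1 69 6a 25 6b 6b 6b  a6 99 99 99 99 99 99 99  |D.ij%kkk........
00000050  0e 1e 1e 1e 1e 1e 1e 1e  d0 1c 68 b2 85 b0 b0 b0  |..........h.....
00000060  b0 bf f9 f9 c6 24 b9 f0  cd af 33 23 e2 09 e4 09  |.....$....3#....
00000070  4a e9 87 e9 21 92 e1 e1  e1 e1 e1 e1 03 d4 85 a0  |J...!...........
00000080  14 f1 44 68 68 68 53                              |..DhhhS         
                                                                             
                                                                             
                                                                             
                                                                             
                                                                             
                                                                             
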